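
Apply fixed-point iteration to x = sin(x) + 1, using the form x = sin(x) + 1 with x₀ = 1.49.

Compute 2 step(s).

Equation: x = sin(x) + 1
Fixed-point form: x = sin(x) + 1
x₀ = 1.49

x_1 = g(1.490000) = 1.996738
x_2 = g(1.996738) = 1.910650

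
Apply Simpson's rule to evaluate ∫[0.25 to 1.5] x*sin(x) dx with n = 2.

f(x) = x*sin(x)
a = 0.25, b = 1.5, n = 2
h = (b - a)/n = 0.625000

Simpson's rule: (h/3)[f(x₀) + 4f(x₁) + 2f(x₂) + ... + f(xₙ)]

x_0 = 0.2500, f(x_0) = 0.061851, coefficient = 1
x_1 = 0.8750, f(x_1) = 0.671601, coefficient = 4
x_2 = 1.5000, f(x_2) = 1.496242, coefficient = 1

I ≈ (0.625000/3) × 4.244496 = 0.884270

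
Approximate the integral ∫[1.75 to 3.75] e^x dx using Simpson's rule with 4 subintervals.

f(x) = e^x
a = 1.75, b = 3.75, n = 4
h = (b - a)/n = 0.500000

Simpson's rule: (h/3)[f(x₀) + 4f(x₁) + 2f(x₂) + ... + f(xₙ)]

x_0 = 1.7500, f(x_0) = 5.754603, coefficient = 1
x_1 = 2.2500, f(x_1) = 9.487736, coefficient = 4
x_2 = 2.7500, f(x_2) = 15.642632, coefficient = 2
x_3 = 3.2500, f(x_3) = 25.790340, coefficient = 4
x_4 = 3.7500, f(x_4) = 42.521082, coefficient = 1

I ≈ (0.500000/3) × 220.673251 = 36.778875
Exact value: 36.766479
Error: 0.012396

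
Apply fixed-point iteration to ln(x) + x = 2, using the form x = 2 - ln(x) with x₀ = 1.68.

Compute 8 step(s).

Equation: ln(x) + x = 2
Fixed-point form: x = 2 - ln(x)
x₀ = 1.68

x_1 = g(1.680000) = 1.481206
x_2 = g(1.481206) = 1.607143
x_3 = g(1.607143) = 1.525542
x_4 = g(1.525542) = 1.577650
x_5 = g(1.577650) = 1.544063
x_6 = g(1.544063) = 1.565583
x_7 = g(1.565583) = 1.551742
x_8 = g(1.551742) = 1.560622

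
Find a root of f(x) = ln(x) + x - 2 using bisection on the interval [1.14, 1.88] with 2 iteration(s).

f(x) = ln(x) + x - 2
Initial interval: [1.14, 1.88]

Iteration 1:
  c_1 = (1.140000 + 1.880000)/2 = 1.510000
  f(c_1) = f(1.510000) = -0.077890
  f(a) × f(c) ≥ 0, new interval: [1.510000, 1.880000]
Iteration 2:
  c_2 = (1.510000 + 1.880000)/2 = 1.695000
  f(c_2) = f(1.695000) = 0.222683
  f(a) × f(c) < 0, new interval: [1.510000, 1.695000]

After 2 iteration(s), the approximation is c_2 = 1.695000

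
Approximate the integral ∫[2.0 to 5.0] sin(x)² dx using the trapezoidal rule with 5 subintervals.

f(x) = sin(x)²
a = 2.0, b = 5.0, n = 5
h = (b - a)/n = 0.600000

Trapezoidal rule: (h/2)[f(x₀) + 2f(x₁) + 2f(x₂) + ... + f(xₙ)]

x_0 = 2.0000, f(x_0) = 0.826822, coefficient = 1
x_1 = 2.6000, f(x_1) = 0.265742, coefficient = 2
x_2 = 3.2000, f(x_2) = 0.003408, coefficient = 2
x_3 = 3.8000, f(x_3) = 0.374370, coefficient = 2
x_4 = 4.4000, f(x_4) = 0.905547, coefficient = 2
x_5 = 5.0000, f(x_5) = 0.919536, coefficient = 1

I ≈ (0.600000/2) × 4.844489 = 1.453347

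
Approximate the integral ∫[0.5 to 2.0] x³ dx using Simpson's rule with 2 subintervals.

f(x) = x³
a = 0.5, b = 2.0, n = 2
h = (b - a)/n = 0.750000

Simpson's rule: (h/3)[f(x₀) + 4f(x₁) + 2f(x₂) + ... + f(xₙ)]

x_0 = 0.5000, f(x_0) = 0.125000, coefficient = 1
x_1 = 1.2500, f(x_1) = 1.953125, coefficient = 4
x_2 = 2.0000, f(x_2) = 8.000000, coefficient = 1

I ≈ (0.750000/3) × 15.937500 = 3.984375
Exact value: 3.984375
Error: 0.000000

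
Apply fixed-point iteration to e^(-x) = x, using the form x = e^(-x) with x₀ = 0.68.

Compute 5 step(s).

Equation: e^(-x) = x
Fixed-point form: x = e^(-x)
x₀ = 0.68

x_1 = g(0.680000) = 0.506617
x_2 = g(0.506617) = 0.602531
x_3 = g(0.602531) = 0.547425
x_4 = g(0.547425) = 0.578438
x_5 = g(0.578438) = 0.560774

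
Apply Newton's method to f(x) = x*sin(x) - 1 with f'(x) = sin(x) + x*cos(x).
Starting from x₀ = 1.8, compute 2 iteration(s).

f(x) = x*sin(x) - 1
f'(x) = sin(x) + x*cos(x)
x₀ = 1.8

Newton-Raphson formula: x_{n+1} = x_n - f(x_n)/f'(x_n)

Iteration 1:
  f(1.800000) = 0.752926
  f'(1.800000) = 0.564884
  x_1 = 1.800000 - 0.752926/0.564884 = 0.467114
Iteration 2:
  f(0.467114) = -0.789653
  f'(0.467114) = 0.867384
  x_2 = 0.467114 - (-0.789653)/0.867384 = 1.377499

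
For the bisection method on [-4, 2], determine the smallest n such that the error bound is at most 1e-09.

We need (b-a)/2^n ≤ 1e-09
(2 - (-4))/2^n ≤ 1e-09
6/2^n ≤ 1e-09
2^n ≥ 6000000000
n ≥ log₂(6000000000) = 32.48
n ≥ 33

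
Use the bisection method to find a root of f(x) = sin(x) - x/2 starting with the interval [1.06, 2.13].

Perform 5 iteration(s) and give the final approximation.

f(x) = sin(x) - x/2
Initial interval: [1.06, 2.13]

Iteration 1:
  c_1 = (1.060000 + 2.130000)/2 = 1.595000
  f(c_1) = f(1.595000) = 0.202207
  f(a) × f(c) ≥ 0, new interval: [1.595000, 2.130000]
Iteration 2:
  c_2 = (1.595000 + 2.130000)/2 = 1.862500
  f(c_2) = f(1.862500) = 0.026505
  f(a) × f(c) ≥ 0, new interval: [1.862500, 2.130000]
Iteration 3:
  c_3 = (1.862500 + 2.130000)/2 = 1.996250
  f(c_3) = f(1.996250) = -0.087273
  f(a) × f(c) < 0, new interval: [1.862500, 1.996250]
Iteration 4:
  c_4 = (1.862500 + 1.996250)/2 = 1.929375
  f(c_4) = f(1.929375) = -0.028291
  f(a) × f(c) < 0, new interval: [1.862500, 1.929375]
Iteration 5:
  c_5 = (1.862500 + 1.929375)/2 = 1.895937
  f(c_5) = f(1.895937) = -0.000363
  f(a) × f(c) < 0, new interval: [1.862500, 1.895937]

After 5 iteration(s), the approximation is c_5 = 1.895937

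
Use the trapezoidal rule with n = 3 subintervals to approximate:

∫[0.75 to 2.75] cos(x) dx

f(x) = cos(x)
a = 0.75, b = 2.75, n = 3
h = (b - a)/n = 0.666667

Trapezoidal rule: (h/2)[f(x₀) + 2f(x₁) + 2f(x₂) + ... + f(xₙ)]

x_0 = 0.7500, f(x_0) = 0.731689, coefficient = 1
x_1 = 1.4167, f(x_1) = 0.153520, coefficient = 2
x_2 = 2.0833, f(x_2) = -0.490390, coefficient = 2
x_3 = 2.7500, f(x_3) = -0.924302, coefficient = 1

I ≈ (0.666667/2) × -0.866353 = -0.288784
Exact value: -0.299978
Error: 0.011193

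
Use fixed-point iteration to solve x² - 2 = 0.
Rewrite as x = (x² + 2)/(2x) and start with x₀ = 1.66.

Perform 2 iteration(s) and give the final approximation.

Equation: x² - 2 = 0
Fixed-point form: x = (x² + 2)/(2x)
x₀ = 1.66

x_1 = g(1.660000) = 1.432410
x_2 = g(1.432410) = 1.414329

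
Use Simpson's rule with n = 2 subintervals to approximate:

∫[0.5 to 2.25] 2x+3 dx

f(x) = 2x+3
a = 0.5, b = 2.25, n = 2
h = (b - a)/n = 0.875000

Simpson's rule: (h/3)[f(x₀) + 4f(x₁) + 2f(x₂) + ... + f(xₙ)]

x_0 = 0.5000, f(x_0) = 4.000000, coefficient = 1
x_1 = 1.3750, f(x_1) = 5.750000, coefficient = 4
x_2 = 2.2500, f(x_2) = 7.500000, coefficient = 1

I ≈ (0.875000/3) × 34.500000 = 10.062500
Exact value: 10.062500
Error: 0.000000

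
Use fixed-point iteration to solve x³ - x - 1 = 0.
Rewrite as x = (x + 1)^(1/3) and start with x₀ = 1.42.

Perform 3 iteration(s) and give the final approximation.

Equation: x³ - x - 1 = 0
Fixed-point form: x = (x + 1)^(1/3)
x₀ = 1.42

x_1 = g(1.420000) = 1.342575
x_2 = g(1.342575) = 1.328101
x_3 = g(1.328101) = 1.325360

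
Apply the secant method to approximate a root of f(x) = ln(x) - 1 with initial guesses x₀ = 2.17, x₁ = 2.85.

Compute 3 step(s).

f(x) = ln(x) - 1
x₀ = 2.17, x₁ = 2.85

Secant formula: x_{n+1} = x_n - f(x_n)(x_n - x_{n-1})/(f(x_n) - f(x_{n-1}))

Iteration 1:
  f(2.170000) = -0.225273
  f(2.850000) = 0.047319
  x_2 = 2.850000 - 0.047319×(2.850000 - 2.170000)/(0.047319 - (-0.225273))
       = 2.731959
Iteration 2:
  f(2.850000) = 0.047319
  f(2.731959) = 0.005019
  x_3 = 2.731959 - 0.005019×(2.731959 - 2.850000)/(0.005019 - 0.047319)
       = 2.717953
Iteration 3:
  f(2.731959) = 0.005019
  f(2.717953) = -0.000121
  x_4 = 2.717953 - (-0.000121)×(2.717953 - 2.731959)/(-0.000121 - 0.005019)
       = 2.718283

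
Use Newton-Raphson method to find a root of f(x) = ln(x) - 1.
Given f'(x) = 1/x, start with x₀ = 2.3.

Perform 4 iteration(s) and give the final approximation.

f(x) = ln(x) - 1
f'(x) = 1/x
x₀ = 2.3

Newton-Raphson formula: x_{n+1} = x_n - f(x_n)/f'(x_n)

Iteration 1:
  f(2.300000) = -0.167091
  f'(2.300000) = 0.434783
  x_1 = 2.300000 - (-0.167091)/0.434783 = 2.684309
Iteration 2:
  f(2.684309) = -0.012577
  f'(2.684309) = 0.372535
  x_2 = 2.684309 - (-0.012577)/0.372535 = 2.718069
Iteration 3:
  f(2.718069) = -0.000078
  f'(2.718069) = 0.367908
  x_3 = 2.718069 - (-0.000078)/0.367908 = 2.718282
Iteration 4:
  f(2.718282) = 0.000000
  f'(2.718282) = 0.367879
  x_4 = 2.718282 - 0.000000/0.367879 = 2.718282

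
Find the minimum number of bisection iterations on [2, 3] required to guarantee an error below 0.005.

We need (b-a)/2^n ≤ 0.005
(3 - 2)/2^n ≤ 0.005
1/2^n ≤ 0.005
2^n ≥ 200
n ≥ log₂(200) = 7.64
n ≥ 8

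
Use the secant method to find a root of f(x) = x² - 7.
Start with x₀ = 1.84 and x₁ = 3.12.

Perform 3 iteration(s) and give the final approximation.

f(x) = x² - 7
x₀ = 1.84, x₁ = 3.12

Secant formula: x_{n+1} = x_n - f(x_n)(x_n - x_{n-1})/(f(x_n) - f(x_{n-1}))

Iteration 1:
  f(1.840000) = -3.614400
  f(3.120000) = 2.734400
  x_2 = 3.120000 - 2.734400×(3.120000 - 1.840000)/(2.734400 - (-3.614400))
       = 2.568710
Iteration 2:
  f(3.120000) = 2.734400
  f(2.568710) = -0.401731
  x_3 = 2.568710 - (-0.401731)×(2.568710 - 3.120000)/(-0.401731 - 2.734400)
       = 2.639329
Iteration 3:
  f(2.568710) = -0.401731
  f(2.639329) = -0.033944
  x_4 = 2.639329 - (-0.033944)×(2.639329 - 2.568710)/(-0.033944 - (-0.401731))
       = 2.645846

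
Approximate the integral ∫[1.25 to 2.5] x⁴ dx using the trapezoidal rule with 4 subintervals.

f(x) = x⁴
a = 1.25, b = 2.5, n = 4
h = (b - a)/n = 0.312500

Trapezoidal rule: (h/2)[f(x₀) + 2f(x₁) + 2f(x₂) + ... + f(xₙ)]

x_0 = 1.2500, f(x_0) = 2.441406, coefficient = 1
x_1 = 1.5625, f(x_1) = 5.960464, coefficient = 2
x_2 = 1.8750, f(x_2) = 12.359619, coefficient = 2
x_3 = 2.1875, f(x_3) = 22.897720, coefficient = 2
x_4 = 2.5000, f(x_4) = 39.062500, coefficient = 1

I ≈ (0.312500/2) × 123.939514 = 19.365549
Exact value: 18.920898
Error: 0.444651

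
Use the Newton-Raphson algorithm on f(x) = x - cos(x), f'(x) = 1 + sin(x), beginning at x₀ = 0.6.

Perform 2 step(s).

f(x) = x - cos(x)
f'(x) = 1 + sin(x)
x₀ = 0.6

Newton-Raphson formula: x_{n+1} = x_n - f(x_n)/f'(x_n)

Iteration 1:
  f(0.600000) = -0.225336
  f'(0.600000) = 1.564642
  x_1 = 0.600000 - (-0.225336)/1.564642 = 0.744017
Iteration 2:
  f(0.744017) = 0.008264
  f'(0.744017) = 1.677249
  x_2 = 0.744017 - 0.008264/1.677249 = 0.739090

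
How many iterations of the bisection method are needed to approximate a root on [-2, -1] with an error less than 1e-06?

We need (b-a)/2^n ≤ 1e-06
(-1 - (-2))/2^n ≤ 1e-06
1/2^n ≤ 1e-06
2^n ≥ 1000000
n ≥ log₂(1000000) = 19.93
n ≥ 20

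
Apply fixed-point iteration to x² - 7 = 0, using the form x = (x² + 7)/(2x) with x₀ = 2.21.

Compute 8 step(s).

Equation: x² - 7 = 0
Fixed-point form: x = (x² + 7)/(2x)
x₀ = 2.21

x_1 = g(2.210000) = 2.688710
x_2 = g(2.688710) = 2.646095
x_3 = g(2.646095) = 2.645751
x_4 = g(2.645751) = 2.645751
x_5 = g(2.645751) = 2.645751
x_6 = g(2.645751) = 2.645751
x_7 = g(2.645751) = 2.645751
x_8 = g(2.645751) = 2.645751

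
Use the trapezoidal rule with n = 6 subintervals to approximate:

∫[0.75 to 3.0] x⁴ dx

f(x) = x⁴
a = 0.75, b = 3.0, n = 6
h = (b - a)/n = 0.375000

Trapezoidal rule: (h/2)[f(x₀) + 2f(x₁) + 2f(x₂) + ... + f(xₙ)]

x_0 = 0.7500, f(x_0) = 0.316406, coefficient = 1
x_1 = 1.1250, f(x_1) = 1.601807, coefficient = 2
x_2 = 1.5000, f(x_2) = 5.062500, coefficient = 2
x_3 = 1.8750, f(x_3) = 12.359619, coefficient = 2
x_4 = 2.2500, f(x_4) = 25.628906, coefficient = 2
x_5 = 2.6250, f(x_5) = 47.480713, coefficient = 2
x_6 = 3.0000, f(x_6) = 81.000000, coefficient = 1

I ≈ (0.375000/2) × 265.583496 = 49.796906
Exact value: 48.552539
Error: 1.244366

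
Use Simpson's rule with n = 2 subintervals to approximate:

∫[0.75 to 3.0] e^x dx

f(x) = e^x
a = 0.75, b = 3.0, n = 2
h = (b - a)/n = 1.125000

Simpson's rule: (h/3)[f(x₀) + 4f(x₁) + 2f(x₂) + ... + f(xₙ)]

x_0 = 0.7500, f(x_0) = 2.117000, coefficient = 1
x_1 = 1.8750, f(x_1) = 6.520819, coefficient = 4
x_2 = 3.0000, f(x_2) = 20.085537, coefficient = 1

I ≈ (1.125000/3) × 48.285813 = 18.107180
Exact value: 17.968537
Error: 0.138643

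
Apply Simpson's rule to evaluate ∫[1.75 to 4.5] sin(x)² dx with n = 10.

f(x) = sin(x)²
a = 1.75, b = 4.5, n = 10
h = (b - a)/n = 0.275000

Simpson's rule: (h/3)[f(x₀) + 4f(x₁) + 2f(x₂) + ... + f(xₙ)]

x_0 = 1.7500, f(x_0) = 0.968228, coefficient = 1
x_1 = 2.0250, f(x_1) = 0.807501, coefficient = 4
x_2 = 2.3000, f(x_2) = 0.556076, coefficient = 2
x_3 = 2.5750, f(x_3) = 0.288112, coefficient = 4
x_4 = 2.8500, f(x_4) = 0.082644, coefficient = 2
x_5 = 3.1250, f(x_5) = 0.000275, coefficient = 4
x_6 = 3.4000, f(x_6) = 0.065301, coefficient = 2
x_7 = 3.6750, f(x_7) = 0.258542, coefficient = 4
x_8 = 3.9500, f(x_8) = 0.523001, coefficient = 2
x_9 = 4.2250, f(x_9) = 0.780676, coefficient = 4
x_10 = 4.5000, f(x_10) = 0.955565, coefficient = 1

I ≈ (0.275000/3) × 12.918262 = 1.184174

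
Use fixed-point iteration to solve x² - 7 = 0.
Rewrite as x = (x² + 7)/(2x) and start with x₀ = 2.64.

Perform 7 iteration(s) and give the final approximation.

Equation: x² - 7 = 0
Fixed-point form: x = (x² + 7)/(2x)
x₀ = 2.64

x_1 = g(2.640000) = 2.645758
x_2 = g(2.645758) = 2.645751
x_3 = g(2.645751) = 2.645751
x_4 = g(2.645751) = 2.645751
x_5 = g(2.645751) = 2.645751
x_6 = g(2.645751) = 2.645751
x_7 = g(2.645751) = 2.645751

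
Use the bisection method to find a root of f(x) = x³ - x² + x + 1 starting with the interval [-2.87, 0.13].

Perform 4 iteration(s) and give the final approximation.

f(x) = x³ - x² + x + 1
Initial interval: [-2.87, 0.13]

Iteration 1:
  c_1 = (-2.870000 + 0.130000)/2 = -1.370000
  f(c_1) = f(-1.370000) = -4.818253
  f(a) × f(c) ≥ 0, new interval: [-1.370000, 0.130000]
Iteration 2:
  c_2 = (-1.370000 + 0.130000)/2 = -0.620000
  f(c_2) = f(-0.620000) = -0.242728
  f(a) × f(c) ≥ 0, new interval: [-0.620000, 0.130000]
Iteration 3:
  c_3 = (-0.620000 + 0.130000)/2 = -0.245000
  f(c_3) = f(-0.245000) = 0.680269
  f(a) × f(c) < 0, new interval: [-0.620000, -0.245000]
Iteration 4:
  c_4 = (-0.620000 + (-0.245000))/2 = -0.432500
  f(c_4) = f(-0.432500) = 0.299542
  f(a) × f(c) < 0, new interval: [-0.620000, -0.432500]

After 4 iteration(s), the approximation is c_4 = -0.432500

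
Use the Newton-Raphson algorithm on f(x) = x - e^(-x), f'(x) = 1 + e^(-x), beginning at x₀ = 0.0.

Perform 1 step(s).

f(x) = x - e^(-x)
f'(x) = 1 + e^(-x)
x₀ = 0.0

Newton-Raphson formula: x_{n+1} = x_n - f(x_n)/f'(x_n)

Iteration 1:
  f(0.000000) = -1.000000
  f'(0.000000) = 2.000000
  x_1 = 0.000000 - (-1.000000)/2.000000 = 0.500000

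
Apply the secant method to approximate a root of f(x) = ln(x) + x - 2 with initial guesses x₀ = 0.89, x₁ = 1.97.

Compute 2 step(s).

f(x) = ln(x) + x - 2
x₀ = 0.89, x₁ = 1.97

Secant formula: x_{n+1} = x_n - f(x_n)(x_n - x_{n-1})/(f(x_n) - f(x_{n-1}))

Iteration 1:
  f(0.890000) = -1.226534
  f(1.970000) = 0.648034
  x_2 = 1.970000 - 0.648034×(1.970000 - 0.890000)/(0.648034 - (-1.226534))
       = 1.596647
Iteration 2:
  f(1.970000) = 0.648034
  f(1.596647) = 0.064552
  x_3 = 1.596647 - 0.064552×(1.596647 - 1.970000)/(0.064552 - 0.648034)
       = 1.555341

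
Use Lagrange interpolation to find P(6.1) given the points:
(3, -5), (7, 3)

Lagrange interpolation formula:
P(x) = Σ yᵢ × Lᵢ(x)
where Lᵢ(x) = Π_{j≠i} (x - xⱼ)/(xᵢ - xⱼ)

L_0(6.1) = (6.1 - 7)/(3 - 7) = 0.225000
L_1(6.1) = (6.1 - 3)/(7 - 3) = 0.775000

P(6.1) = (-5)×L_0(6.1) + 3×L_1(6.1)
P(6.1) = 1.200000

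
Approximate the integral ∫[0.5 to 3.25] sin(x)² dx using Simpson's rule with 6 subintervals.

f(x) = sin(x)²
a = 0.5, b = 3.25, n = 6
h = (b - a)/n = 0.458333

Simpson's rule: (h/3)[f(x₀) + 4f(x₁) + 2f(x₂) + ... + f(xₙ)]

x_0 = 0.5000, f(x_0) = 0.229849, coefficient = 1
x_1 = 0.9583, f(x_1) = 0.669508, coefficient = 4
x_2 = 1.4167, f(x_2) = 0.976432, coefficient = 2
x_3 = 1.8750, f(x_3) = 0.910280, coefficient = 4
x_4 = 2.3333, f(x_4) = 0.522853, coefficient = 2
x_5 = 2.7917, f(x_5) = 0.117531, coefficient = 4
x_6 = 3.2500, f(x_6) = 0.011706, coefficient = 1

I ≈ (0.458333/3) × 10.029399 = 1.532269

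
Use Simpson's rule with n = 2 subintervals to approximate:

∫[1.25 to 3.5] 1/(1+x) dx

f(x) = 1/(1+x)
a = 1.25, b = 3.5, n = 2
h = (b - a)/n = 1.125000

Simpson's rule: (h/3)[f(x₀) + 4f(x₁) + 2f(x₂) + ... + f(xₙ)]

x_0 = 1.2500, f(x_0) = 0.444444, coefficient = 1
x_1 = 2.3750, f(x_1) = 0.296296, coefficient = 4
x_2 = 3.5000, f(x_2) = 0.222222, coefficient = 1

I ≈ (1.125000/3) × 1.851852 = 0.694444
Exact value: 0.693147
Error: 0.001297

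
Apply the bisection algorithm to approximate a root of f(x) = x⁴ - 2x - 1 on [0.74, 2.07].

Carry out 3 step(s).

f(x) = x⁴ - 2x - 1
Initial interval: [0.74, 2.07]

Iteration 1:
  c_1 = (0.740000 + 2.070000)/2 = 1.405000
  f(c_1) = f(1.405000) = 0.086775
  f(a) × f(c) < 0, new interval: [0.740000, 1.405000]
Iteration 2:
  c_2 = (0.740000 + 1.405000)/2 = 1.072500
  f(c_2) = f(1.072500) = -1.821911
  f(a) × f(c) ≥ 0, new interval: [1.072500, 1.405000]
Iteration 3:
  c_3 = (1.072500 + 1.405000)/2 = 1.238750
  f(c_3) = f(1.238750) = -1.122805
  f(a) × f(c) ≥ 0, new interval: [1.238750, 1.405000]

After 3 iteration(s), the approximation is c_3 = 1.238750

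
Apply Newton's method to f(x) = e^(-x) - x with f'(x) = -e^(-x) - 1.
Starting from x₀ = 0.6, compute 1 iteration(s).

f(x) = e^(-x) - x
f'(x) = -e^(-x) - 1
x₀ = 0.6

Newton-Raphson formula: x_{n+1} = x_n - f(x_n)/f'(x_n)

Iteration 1:
  f(0.600000) = -0.051188
  f'(0.600000) = -1.548812
  x_1 = 0.600000 - (-0.051188)/(-1.548812) = 0.566950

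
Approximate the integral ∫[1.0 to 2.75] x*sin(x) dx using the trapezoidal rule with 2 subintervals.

f(x) = x*sin(x)
a = 1.0, b = 2.75, n = 2
h = (b - a)/n = 0.875000

Trapezoidal rule: (h/2)[f(x₀) + 2f(x₁) + 2f(x₂) + ... + f(xₙ)]

x_0 = 1.0000, f(x_0) = 0.841471, coefficient = 1
x_1 = 1.8750, f(x_1) = 1.788911, coefficient = 2
x_2 = 2.7500, f(x_2) = 1.049568, coefficient = 1

I ≈ (0.875000/2) × 5.468860 = 2.392626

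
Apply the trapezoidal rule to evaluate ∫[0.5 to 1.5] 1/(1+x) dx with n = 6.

f(x) = 1/(1+x)
a = 0.5, b = 1.5, n = 6
h = (b - a)/n = 0.166667

Trapezoidal rule: (h/2)[f(x₀) + 2f(x₁) + 2f(x₂) + ... + f(xₙ)]

x_0 = 0.5000, f(x_0) = 0.666667, coefficient = 1
x_1 = 0.6667, f(x_1) = 0.600000, coefficient = 2
x_2 = 0.8333, f(x_2) = 0.545455, coefficient = 2
x_3 = 1.0000, f(x_3) = 0.500000, coefficient = 2
x_4 = 1.1667, f(x_4) = 0.461538, coefficient = 2
x_5 = 1.3333, f(x_5) = 0.428571, coefficient = 2
x_6 = 1.5000, f(x_6) = 0.400000, coefficient = 1

I ≈ (0.166667/2) × 6.137796 = 0.511483
Exact value: 0.510826
Error: 0.000657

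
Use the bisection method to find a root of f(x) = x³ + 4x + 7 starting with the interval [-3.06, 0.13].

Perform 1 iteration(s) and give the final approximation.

f(x) = x³ + 4x + 7
Initial interval: [-3.06, 0.13]

Iteration 1:
  c_1 = (-3.060000 + 0.130000)/2 = -1.465000
  f(c_1) = f(-1.465000) = -2.004220
  f(a) × f(c) ≥ 0, new interval: [-1.465000, 0.130000]

After 1 iteration(s), the approximation is c_1 = -1.465000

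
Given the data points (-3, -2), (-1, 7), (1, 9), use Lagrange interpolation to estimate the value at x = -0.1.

Lagrange interpolation formula:
P(x) = Σ yᵢ × Lᵢ(x)
where Lᵢ(x) = Π_{j≠i} (x - xⱼ)/(xᵢ - xⱼ)

L_0(-0.1) = (-0.1 - (-1))/(-3 - (-1)) × (-0.1 - 1)/(-3 - 1) = -0.123750
L_1(-0.1) = (-0.1 - (-3))/(-1 - (-3)) × (-0.1 - 1)/(-1 - 1) = 0.797500
L_2(-0.1) = (-0.1 - (-3))/(1 - (-3)) × (-0.1 - (-1))/(1 - (-1)) = 0.326250

P(-0.1) = (-2)×L_0(-0.1) + 7×L_1(-0.1) + 9×L_2(-0.1)
P(-0.1) = 8.766250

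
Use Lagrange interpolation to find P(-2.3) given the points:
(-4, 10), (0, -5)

Lagrange interpolation formula:
P(x) = Σ yᵢ × Lᵢ(x)
where Lᵢ(x) = Π_{j≠i} (x - xⱼ)/(xᵢ - xⱼ)

L_0(-2.3) = (-2.3 - 0)/(-4 - 0) = 0.575000
L_1(-2.3) = (-2.3 - (-4))/(0 - (-4)) = 0.425000

P(-2.3) = 10×L_0(-2.3) + (-5)×L_1(-2.3)
P(-2.3) = 3.625000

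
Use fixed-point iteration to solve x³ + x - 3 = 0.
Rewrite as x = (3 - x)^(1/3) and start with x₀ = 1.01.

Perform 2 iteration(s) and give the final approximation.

Equation: x³ + x - 3 = 0
Fixed-point form: x = (3 - x)^(1/3)
x₀ = 1.01

x_1 = g(1.010000) = 1.257818
x_2 = g(1.257818) = 1.203274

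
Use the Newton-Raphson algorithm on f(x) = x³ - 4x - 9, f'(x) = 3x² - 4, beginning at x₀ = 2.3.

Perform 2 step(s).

f(x) = x³ - 4x - 9
f'(x) = 3x² - 4
x₀ = 2.3

Newton-Raphson formula: x_{n+1} = x_n - f(x_n)/f'(x_n)

Iteration 1:
  f(2.300000) = -6.033000
  f'(2.300000) = 11.870000
  x_1 = 2.300000 - (-6.033000)/11.870000 = 2.808256
Iteration 2:
  f(2.808256) = 1.913732
  f'(2.808256) = 19.658907
  x_2 = 2.808256 - 1.913732/19.658907 = 2.710909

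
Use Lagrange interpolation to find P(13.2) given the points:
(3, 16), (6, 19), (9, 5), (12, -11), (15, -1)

Lagrange interpolation formula:
P(x) = Σ yᵢ × Lᵢ(x)
where Lᵢ(x) = Π_{j≠i} (x - xⱼ)/(xᵢ - xⱼ)

L_0(13.2) = (13.2 - 6)/(3 - 6) × (13.2 - 9)/(3 - 9) × (13.2 - 12)/(3 - 12) × (13.2 - 15)/(3 - 15) = -0.033600
L_1(13.2) = (13.2 - 3)/(6 - 3) × (13.2 - 9)/(6 - 9) × (13.2 - 12)/(6 - 12) × (13.2 - 15)/(6 - 15) = 0.190400
L_2(13.2) = (13.2 - 3)/(9 - 3) × (13.2 - 6)/(9 - 6) × (13.2 - 12)/(9 - 12) × (13.2 - 15)/(9 - 15) = -0.489600
L_3(13.2) = (13.2 - 3)/(12 - 3) × (13.2 - 6)/(12 - 6) × (13.2 - 9)/(12 - 9) × (13.2 - 15)/(12 - 15) = 1.142400
L_4(13.2) = (13.2 - 3)/(15 - 3) × (13.2 - 6)/(15 - 6) × (13.2 - 9)/(15 - 9) × (13.2 - 12)/(15 - 12) = 0.190400

P(13.2) = 16×L_0(13.2) + 19×L_1(13.2) + 5×L_2(13.2) + (-11)×L_3(13.2) + (-1)×L_4(13.2)
P(13.2) = -12.124800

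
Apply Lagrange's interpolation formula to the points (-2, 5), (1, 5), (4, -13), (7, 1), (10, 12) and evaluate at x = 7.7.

Lagrange interpolation formula:
P(x) = Σ yᵢ × Lᵢ(x)
where Lᵢ(x) = Π_{j≠i} (x - xⱼ)/(xᵢ - xⱼ)

L_0(7.7) = (7.7 - 1)/(-2 - 1) × (7.7 - 4)/(-2 - 4) × (7.7 - 7)/(-2 - 7) × (7.7 - 10)/(-2 - 10) = -0.020531
L_1(7.7) = (7.7 - (-2))/(1 - (-2)) × (7.7 - 4)/(1 - 4) × (7.7 - 7)/(1 - 7) × (7.7 - 10)/(1 - 10) = 0.118895
L_2(7.7) = (7.7 - (-2))/(4 - (-2)) × (7.7 - 1)/(4 - 1) × (7.7 - 7)/(4 - 7) × (7.7 - 10)/(4 - 10) = -0.322944
L_3(7.7) = (7.7 - (-2))/(7 - (-2)) × (7.7 - 1)/(7 - 1) × (7.7 - 4)/(7 - 4) × (7.7 - 10)/(7 - 10) = 1.137994
L_4(7.7) = (7.7 - (-2))/(10 - (-2)) × (7.7 - 1)/(10 - 1) × (7.7 - 4)/(10 - 4) × (7.7 - 7)/(10 - 7) = 0.086586

P(7.7) = 5×L_0(7.7) + 5×L_1(7.7) + (-13)×L_2(7.7) + 1×L_3(7.7) + 12×L_4(7.7)
P(7.7) = 6.867125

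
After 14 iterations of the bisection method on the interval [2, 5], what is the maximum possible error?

Bisection error bound: |error| ≤ (b-a)/2^n
|error| ≤ (5 - 2)/2^14 = 3/2^14
|error| ≤ 0.0001831055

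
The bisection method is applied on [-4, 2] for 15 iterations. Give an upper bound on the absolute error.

Bisection error bound: |error| ≤ (b-a)/2^n
|error| ≤ (2 - (-4))/2^15 = 6/2^15
|error| ≤ 0.0001831055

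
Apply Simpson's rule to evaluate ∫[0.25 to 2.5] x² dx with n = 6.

f(x) = x²
a = 0.25, b = 2.5, n = 6
h = (b - a)/n = 0.375000

Simpson's rule: (h/3)[f(x₀) + 4f(x₁) + 2f(x₂) + ... + f(xₙ)]

x_0 = 0.2500, f(x_0) = 0.062500, coefficient = 1
x_1 = 0.6250, f(x_1) = 0.390625, coefficient = 4
x_2 = 1.0000, f(x_2) = 1.000000, coefficient = 2
x_3 = 1.3750, f(x_3) = 1.890625, coefficient = 4
x_4 = 1.7500, f(x_4) = 3.062500, coefficient = 2
x_5 = 2.1250, f(x_5) = 4.515625, coefficient = 4
x_6 = 2.5000, f(x_6) = 6.250000, coefficient = 1

I ≈ (0.375000/3) × 41.625000 = 5.203125
Exact value: 5.203125
Error: 0.000000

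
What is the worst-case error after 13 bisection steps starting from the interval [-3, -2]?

Bisection error bound: |error| ≤ (b-a)/2^n
|error| ≤ (-2 - (-3))/2^13 = 1/2^13
|error| ≤ 0.0001220703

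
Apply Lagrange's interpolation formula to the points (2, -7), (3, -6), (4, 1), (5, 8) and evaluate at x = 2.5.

Lagrange interpolation formula:
P(x) = Σ yᵢ × Lᵢ(x)
where Lᵢ(x) = Π_{j≠i} (x - xⱼ)/(xᵢ - xⱼ)

L_0(2.5) = (2.5 - 3)/(2 - 3) × (2.5 - 4)/(2 - 4) × (2.5 - 5)/(2 - 5) = 0.312500
L_1(2.5) = (2.5 - 2)/(3 - 2) × (2.5 - 4)/(3 - 4) × (2.5 - 5)/(3 - 5) = 0.937500
L_2(2.5) = (2.5 - 2)/(4 - 2) × (2.5 - 3)/(4 - 3) × (2.5 - 5)/(4 - 5) = -0.312500
L_3(2.5) = (2.5 - 2)/(5 - 2) × (2.5 - 3)/(5 - 3) × (2.5 - 4)/(5 - 4) = 0.062500

P(2.5) = (-7)×L_0(2.5) + (-6)×L_1(2.5) + 1×L_2(2.5) + 8×L_3(2.5)
P(2.5) = -7.625000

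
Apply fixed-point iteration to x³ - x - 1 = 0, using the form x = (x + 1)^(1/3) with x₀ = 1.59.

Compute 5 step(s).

Equation: x³ - x - 1 = 0
Fixed-point form: x = (x + 1)^(1/3)
x₀ = 1.59

x_1 = g(1.590000) = 1.373304
x_2 = g(1.373304) = 1.333883
x_3 = g(1.333883) = 1.326457
x_4 = g(1.326457) = 1.325048
x_5 = g(1.325048) = 1.324781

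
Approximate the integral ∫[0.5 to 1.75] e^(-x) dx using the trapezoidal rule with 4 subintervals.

f(x) = e^(-x)
a = 0.5, b = 1.75, n = 4
h = (b - a)/n = 0.312500

Trapezoidal rule: (h/2)[f(x₀) + 2f(x₁) + 2f(x₂) + ... + f(xₙ)]

x_0 = 0.5000, f(x_0) = 0.606531, coefficient = 1
x_1 = 0.8125, f(x_1) = 0.443747, coefficient = 2
x_2 = 1.1250, f(x_2) = 0.324652, coefficient = 2
x_3 = 1.4375, f(x_3) = 0.237521, coefficient = 2
x_4 = 1.7500, f(x_4) = 0.173774, coefficient = 1

I ≈ (0.312500/2) × 2.792146 = 0.436273
Exact value: 0.432757
Error: 0.003516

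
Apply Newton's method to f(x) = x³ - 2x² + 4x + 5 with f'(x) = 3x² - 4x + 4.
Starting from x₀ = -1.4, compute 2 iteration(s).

f(x) = x³ - 2x² + 4x + 5
f'(x) = 3x² - 4x + 4
x₀ = -1.4

Newton-Raphson formula: x_{n+1} = x_n - f(x_n)/f'(x_n)

Iteration 1:
  f(-1.400000) = -7.264000
  f'(-1.400000) = 15.480000
  x_1 = -1.400000 - (-7.264000)/15.480000 = -0.930749
Iteration 2:
  f(-0.930749) = -1.261889
  f'(-0.930749) = 10.321880
  x_2 = -0.930749 - (-1.261889)/10.321880 = -0.808496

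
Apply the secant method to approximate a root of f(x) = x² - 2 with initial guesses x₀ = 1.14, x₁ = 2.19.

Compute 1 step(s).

f(x) = x² - 2
x₀ = 1.14, x₁ = 2.19

Secant formula: x_{n+1} = x_n - f(x_n)(x_n - x_{n-1})/(f(x_n) - f(x_{n-1}))

Iteration 1:
  f(1.140000) = -0.700400
  f(2.190000) = 2.796100
  x_2 = 2.190000 - 2.796100×(2.190000 - 1.140000)/(2.796100 - (-0.700400))
       = 1.350330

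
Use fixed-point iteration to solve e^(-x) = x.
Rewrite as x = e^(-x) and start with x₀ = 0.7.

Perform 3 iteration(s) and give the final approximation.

Equation: e^(-x) = x
Fixed-point form: x = e^(-x)
x₀ = 0.7

x_1 = g(0.700000) = 0.496585
x_2 = g(0.496585) = 0.608605
x_3 = g(0.608605) = 0.544109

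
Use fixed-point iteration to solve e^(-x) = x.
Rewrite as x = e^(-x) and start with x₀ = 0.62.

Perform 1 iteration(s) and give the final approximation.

Equation: e^(-x) = x
Fixed-point form: x = e^(-x)
x₀ = 0.62

x_1 = g(0.620000) = 0.537944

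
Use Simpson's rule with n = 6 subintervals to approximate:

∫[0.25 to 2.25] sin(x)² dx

f(x) = sin(x)²
a = 0.25, b = 2.25, n = 6
h = (b - a)/n = 0.333333

Simpson's rule: (h/3)[f(x₀) + 4f(x₁) + 2f(x₂) + ... + f(xₙ)]

x_0 = 0.2500, f(x_0) = 0.061209, coefficient = 1
x_1 = 0.5833, f(x_1) = 0.303391, coefficient = 4
x_2 = 0.9167, f(x_2) = 0.629766, coefficient = 2
x_3 = 1.2500, f(x_3) = 0.900572, coefficient = 4
x_4 = 1.5833, f(x_4) = 0.999843, coefficient = 2
x_5 = 1.9167, f(x_5) = 0.885068, coefficient = 4
x_6 = 2.2500, f(x_6) = 0.605398, coefficient = 1

I ≈ (0.333333/3) × 12.281947 = 1.364661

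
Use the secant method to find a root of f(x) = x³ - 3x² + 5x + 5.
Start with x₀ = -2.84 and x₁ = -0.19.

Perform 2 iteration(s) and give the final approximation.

f(x) = x³ - 3x² + 5x + 5
x₀ = -2.84, x₁ = -0.19

Secant formula: x_{n+1} = x_n - f(x_n)(x_n - x_{n-1})/(f(x_n) - f(x_{n-1}))

Iteration 1:
  f(-2.840000) = -56.303104
  f(-0.190000) = 3.934841
  x_2 = -0.190000 - 3.934841×(-0.190000 - (-2.840000))/(3.934841 - (-56.303104))
       = -0.363102
Iteration 2:
  f(-0.190000) = 3.934841
  f(-0.363102) = 2.741086
  x_3 = -0.363102 - 2.741086×(-0.363102 - (-0.190000))/(2.741086 - 3.934841)
       = -0.760578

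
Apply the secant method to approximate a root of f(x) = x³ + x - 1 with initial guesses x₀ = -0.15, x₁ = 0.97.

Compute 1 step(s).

f(x) = x³ + x - 1
x₀ = -0.15, x₁ = 0.97

Secant formula: x_{n+1} = x_n - f(x_n)(x_n - x_{n-1})/(f(x_n) - f(x_{n-1}))

Iteration 1:
  f(-0.150000) = -1.153375
  f(0.970000) = 0.882673
  x_2 = 0.970000 - 0.882673×(0.970000 - (-0.150000))/(0.882673 - (-1.153375))
       = 0.484455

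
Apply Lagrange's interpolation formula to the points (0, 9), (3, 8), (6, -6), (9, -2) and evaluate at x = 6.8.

Lagrange interpolation formula:
P(x) = Σ yᵢ × Lᵢ(x)
where Lᵢ(x) = Π_{j≠i} (x - xⱼ)/(xᵢ - xⱼ)

L_0(6.8) = (6.8 - 3)/(0 - 3) × (6.8 - 6)/(0 - 6) × (6.8 - 9)/(0 - 9) = 0.041284
L_1(6.8) = (6.8 - 0)/(3 - 0) × (6.8 - 6)/(3 - 6) × (6.8 - 9)/(3 - 9) = -0.221630
L_2(6.8) = (6.8 - 0)/(6 - 0) × (6.8 - 3)/(6 - 3) × (6.8 - 9)/(6 - 9) = 1.052741
L_3(6.8) = (6.8 - 0)/(9 - 0) × (6.8 - 3)/(9 - 3) × (6.8 - 6)/(9 - 6) = 0.127605

P(6.8) = 9×L_0(6.8) + 8×L_1(6.8) + (-6)×L_2(6.8) + (-2)×L_3(6.8)
P(6.8) = -7.973136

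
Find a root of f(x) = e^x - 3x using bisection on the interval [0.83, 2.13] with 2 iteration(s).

f(x) = e^x - 3x
Initial interval: [0.83, 2.13]

Iteration 1:
  c_1 = (0.830000 + 2.130000)/2 = 1.480000
  f(c_1) = f(1.480000) = -0.047054
  f(a) × f(c) ≥ 0, new interval: [1.480000, 2.130000]
Iteration 2:
  c_2 = (1.480000 + 2.130000)/2 = 1.805000
  f(c_2) = f(1.805000) = 0.664971
  f(a) × f(c) < 0, new interval: [1.480000, 1.805000]

After 2 iteration(s), the approximation is c_2 = 1.805000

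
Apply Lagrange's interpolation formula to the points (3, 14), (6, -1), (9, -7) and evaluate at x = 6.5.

Lagrange interpolation formula:
P(x) = Σ yᵢ × Lᵢ(x)
where Lᵢ(x) = Π_{j≠i} (x - xⱼ)/(xᵢ - xⱼ)

L_0(6.5) = (6.5 - 6)/(3 - 6) × (6.5 - 9)/(3 - 9) = -0.069444
L_1(6.5) = (6.5 - 3)/(6 - 3) × (6.5 - 9)/(6 - 9) = 0.972222
L_2(6.5) = (6.5 - 3)/(9 - 3) × (6.5 - 6)/(9 - 6) = 0.097222

P(6.5) = 14×L_0(6.5) + (-1)×L_1(6.5) + (-7)×L_2(6.5)
P(6.5) = -2.625000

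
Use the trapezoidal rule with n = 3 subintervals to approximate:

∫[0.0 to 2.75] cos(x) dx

f(x) = cos(x)
a = 0.0, b = 2.75, n = 3
h = (b - a)/n = 0.916667

Trapezoidal rule: (h/2)[f(x₀) + 2f(x₁) + 2f(x₂) + ... + f(xₙ)]

x_0 = 0.0000, f(x_0) = 1.000000, coefficient = 1
x_1 = 0.9167, f(x_1) = 0.608469, coefficient = 2
x_2 = 1.8333, f(x_2) = -0.259531, coefficient = 2
x_3 = 2.7500, f(x_3) = -0.924302, coefficient = 1

I ≈ (0.916667/2) × 0.773572 = 0.354554
Exact value: 0.381661
Error: 0.027107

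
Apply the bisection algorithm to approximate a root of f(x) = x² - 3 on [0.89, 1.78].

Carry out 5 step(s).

f(x) = x² - 3
Initial interval: [0.89, 1.78]

Iteration 1:
  c_1 = (0.890000 + 1.780000)/2 = 1.335000
  f(c_1) = f(1.335000) = -1.217775
  f(a) × f(c) ≥ 0, new interval: [1.335000, 1.780000]
Iteration 2:
  c_2 = (1.335000 + 1.780000)/2 = 1.557500
  f(c_2) = f(1.557500) = -0.574194
  f(a) × f(c) ≥ 0, new interval: [1.557500, 1.780000]
Iteration 3:
  c_3 = (1.557500 + 1.780000)/2 = 1.668750
  f(c_3) = f(1.668750) = -0.215273
  f(a) × f(c) ≥ 0, new interval: [1.668750, 1.780000]
Iteration 4:
  c_4 = (1.668750 + 1.780000)/2 = 1.724375
  f(c_4) = f(1.724375) = -0.026531
  f(a) × f(c) ≥ 0, new interval: [1.724375, 1.780000]
Iteration 5:
  c_5 = (1.724375 + 1.780000)/2 = 1.752188
  f(c_5) = f(1.752188) = 0.070161
  f(a) × f(c) < 0, new interval: [1.724375, 1.752188]

After 5 iteration(s), the approximation is c_5 = 1.752188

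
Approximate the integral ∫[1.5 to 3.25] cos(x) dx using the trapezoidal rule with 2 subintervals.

f(x) = cos(x)
a = 1.5, b = 3.25, n = 2
h = (b - a)/n = 0.875000

Trapezoidal rule: (h/2)[f(x₀) + 2f(x₁) + 2f(x₂) + ... + f(xₙ)]

x_0 = 1.5000, f(x_0) = 0.070737, coefficient = 1
x_1 = 2.3750, f(x_1) = -0.720278, coefficient = 2
x_2 = 3.2500, f(x_2) = -0.994130, coefficient = 1

I ≈ (0.875000/2) × -2.363949 = -1.034228
Exact value: -1.105690
Error: 0.071462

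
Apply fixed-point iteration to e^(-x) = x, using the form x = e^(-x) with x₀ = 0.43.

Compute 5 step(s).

Equation: e^(-x) = x
Fixed-point form: x = e^(-x)
x₀ = 0.43

x_1 = g(0.430000) = 0.650509
x_2 = g(0.650509) = 0.521780
x_3 = g(0.521780) = 0.593463
x_4 = g(0.593463) = 0.552411
x_5 = g(0.552411) = 0.575561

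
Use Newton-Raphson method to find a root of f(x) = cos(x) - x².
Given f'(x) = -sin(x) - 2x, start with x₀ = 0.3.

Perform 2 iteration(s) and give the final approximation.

f(x) = cos(x) - x²
f'(x) = -sin(x) - 2x
x₀ = 0.3

Newton-Raphson formula: x_{n+1} = x_n - f(x_n)/f'(x_n)

Iteration 1:
  f(0.300000) = 0.865336
  f'(0.300000) = -0.895520
  x_1 = 0.300000 - 0.865336/(-0.895520) = 1.266295
Iteration 2:
  f(1.266295) = -1.303685
  f'(1.266295) = -3.486586
  x_2 = 1.266295 - (-1.303685)/(-3.486586) = 0.892380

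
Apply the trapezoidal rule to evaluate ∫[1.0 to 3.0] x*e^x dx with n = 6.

f(x) = x*e^x
a = 1.0, b = 3.0, n = 6
h = (b - a)/n = 0.333333

Trapezoidal rule: (h/2)[f(x₀) + 2f(x₁) + 2f(x₂) + ... + f(xₙ)]

x_0 = 1.0000, f(x_0) = 2.718282, coefficient = 1
x_1 = 1.3333, f(x_1) = 5.058224, coefficient = 2
x_2 = 1.6667, f(x_2) = 8.824150, coefficient = 2
x_3 = 2.0000, f(x_3) = 14.778112, coefficient = 2
x_4 = 2.3333, f(x_4) = 24.061937, coefficient = 2
x_5 = 2.6667, f(x_5) = 38.378443, coefficient = 2
x_6 = 3.0000, f(x_6) = 60.256611, coefficient = 1

I ≈ (0.333333/2) × 245.176624 = 40.862771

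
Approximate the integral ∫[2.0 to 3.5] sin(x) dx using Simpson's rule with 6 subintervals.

f(x) = sin(x)
a = 2.0, b = 3.5, n = 6
h = (b - a)/n = 0.250000

Simpson's rule: (h/3)[f(x₀) + 4f(x₁) + 2f(x₂) + ... + f(xₙ)]

x_0 = 2.0000, f(x_0) = 0.909297, coefficient = 1
x_1 = 2.2500, f(x_1) = 0.778073, coefficient = 4
x_2 = 2.5000, f(x_2) = 0.598472, coefficient = 2
x_3 = 2.7500, f(x_3) = 0.381661, coefficient = 4
x_4 = 3.0000, f(x_4) = 0.141120, coefficient = 2
x_5 = 3.2500, f(x_5) = -0.108195, coefficient = 4
x_6 = 3.5000, f(x_6) = -0.350783, coefficient = 1

I ≈ (0.250000/3) × 6.243855 = 0.520321
Exact value: 0.520310
Error: 0.000011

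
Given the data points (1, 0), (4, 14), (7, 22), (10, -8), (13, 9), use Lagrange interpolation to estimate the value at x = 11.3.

Lagrange interpolation formula:
P(x) = Σ yᵢ × Lᵢ(x)
where Lᵢ(x) = Π_{j≠i} (x - xⱼ)/(xᵢ - xⱼ)

L_0(11.3) = (11.3 - 4)/(1 - 4) × (11.3 - 7)/(1 - 7) × (11.3 - 10)/(1 - 10) × (11.3 - 13)/(1 - 13) = -0.035685
L_1(11.3) = (11.3 - 1)/(4 - 1) × (11.3 - 7)/(4 - 7) × (11.3 - 10)/(4 - 10) × (11.3 - 13)/(4 - 13) = 0.201401
L_2(11.3) = (11.3 - 1)/(7 - 1) × (11.3 - 4)/(7 - 4) × (11.3 - 10)/(7 - 10) × (11.3 - 13)/(7 - 13) = -0.512870
L_3(11.3) = (11.3 - 1)/(10 - 1) × (11.3 - 4)/(10 - 4) × (11.3 - 7)/(10 - 7) × (11.3 - 13)/(10 - 13) = 1.130944
L_4(11.3) = (11.3 - 1)/(13 - 1) × (11.3 - 4)/(13 - 4) × (11.3 - 7)/(13 - 7) × (11.3 - 10)/(13 - 10) = 0.216210

P(11.3) = 0×L_0(11.3) + 14×L_1(11.3) + 22×L_2(11.3) + (-8)×L_3(11.3) + 9×L_4(11.3)
P(11.3) = -15.565192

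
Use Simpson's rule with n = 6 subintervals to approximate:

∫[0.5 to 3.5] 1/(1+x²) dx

f(x) = 1/(1+x²)
a = 0.5, b = 3.5, n = 6
h = (b - a)/n = 0.500000

Simpson's rule: (h/3)[f(x₀) + 4f(x₁) + 2f(x₂) + ... + f(xₙ)]

x_0 = 0.5000, f(x_0) = 0.800000, coefficient = 1
x_1 = 1.0000, f(x_1) = 0.500000, coefficient = 4
x_2 = 1.5000, f(x_2) = 0.307692, coefficient = 2
x_3 = 2.0000, f(x_3) = 0.200000, coefficient = 4
x_4 = 2.5000, f(x_4) = 0.137931, coefficient = 2
x_5 = 3.0000, f(x_5) = 0.100000, coefficient = 4
x_6 = 3.5000, f(x_6) = 0.075472, coefficient = 1

I ≈ (0.500000/3) × 4.966718 = 0.827786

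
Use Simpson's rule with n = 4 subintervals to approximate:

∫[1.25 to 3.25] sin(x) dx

f(x) = sin(x)
a = 1.25, b = 3.25, n = 4
h = (b - a)/n = 0.500000

Simpson's rule: (h/3)[f(x₀) + 4f(x₁) + 2f(x₂) + ... + f(xₙ)]

x_0 = 1.2500, f(x_0) = 0.948985, coefficient = 1
x_1 = 1.7500, f(x_1) = 0.983986, coefficient = 4
x_2 = 2.2500, f(x_2) = 0.778073, coefficient = 2
x_3 = 2.7500, f(x_3) = 0.381661, coefficient = 4
x_4 = 3.2500, f(x_4) = -0.108195, coefficient = 1

I ≈ (0.500000/3) × 7.859524 = 1.309921
Exact value: 1.309452
Error: 0.000469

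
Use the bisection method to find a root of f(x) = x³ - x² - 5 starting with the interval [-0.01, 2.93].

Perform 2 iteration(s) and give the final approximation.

f(x) = x³ - x² - 5
Initial interval: [-0.01, 2.93]

Iteration 1:
  c_1 = (-0.010000 + 2.930000)/2 = 1.460000
  f(c_1) = f(1.460000) = -4.019464
  f(a) × f(c) ≥ 0, new interval: [1.460000, 2.930000]
Iteration 2:
  c_2 = (1.460000 + 2.930000)/2 = 2.195000
  f(c_2) = f(2.195000) = 0.757540
  f(a) × f(c) < 0, new interval: [1.460000, 2.195000]

After 2 iteration(s), the approximation is c_2 = 2.195000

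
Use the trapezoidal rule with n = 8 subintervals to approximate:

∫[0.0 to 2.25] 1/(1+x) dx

f(x) = 1/(1+x)
a = 0.0, b = 2.25, n = 8
h = (b - a)/n = 0.281250

Trapezoidal rule: (h/2)[f(x₀) + 2f(x₁) + 2f(x₂) + ... + f(xₙ)]

x_0 = 0.0000, f(x_0) = 1.000000, coefficient = 1
x_1 = 0.2812, f(x_1) = 0.780488, coefficient = 2
x_2 = 0.5625, f(x_2) = 0.640000, coefficient = 2
x_3 = 0.8438, f(x_3) = 0.542373, coefficient = 2
x_4 = 1.1250, f(x_4) = 0.470588, coefficient = 2
x_5 = 1.4062, f(x_5) = 0.415584, coefficient = 2
x_6 = 1.6875, f(x_6) = 0.372093, coefficient = 2
x_7 = 1.9688, f(x_7) = 0.336842, coefficient = 2
x_8 = 2.2500, f(x_8) = 0.307692, coefficient = 1

I ≈ (0.281250/2) × 8.423629 = 1.184573
Exact value: 1.178655
Error: 0.005918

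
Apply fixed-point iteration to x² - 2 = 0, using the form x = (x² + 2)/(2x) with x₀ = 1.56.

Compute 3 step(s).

Equation: x² - 2 = 0
Fixed-point form: x = (x² + 2)/(2x)
x₀ = 1.56

x_1 = g(1.560000) = 1.421026
x_2 = g(1.421026) = 1.414230
x_3 = g(1.414230) = 1.414214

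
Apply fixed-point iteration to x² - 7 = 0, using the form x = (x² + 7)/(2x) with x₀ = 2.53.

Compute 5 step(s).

Equation: x² - 7 = 0
Fixed-point form: x = (x² + 7)/(2x)
x₀ = 2.53

x_1 = g(2.530000) = 2.648399
x_2 = g(2.648399) = 2.645753
x_3 = g(2.645753) = 2.645751
x_4 = g(2.645751) = 2.645751
x_5 = g(2.645751) = 2.645751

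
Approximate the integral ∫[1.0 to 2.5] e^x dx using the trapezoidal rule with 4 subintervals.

f(x) = e^x
a = 1.0, b = 2.5, n = 4
h = (b - a)/n = 0.375000

Trapezoidal rule: (h/2)[f(x₀) + 2f(x₁) + 2f(x₂) + ... + f(xₙ)]

x_0 = 1.0000, f(x_0) = 2.718282, coefficient = 1
x_1 = 1.3750, f(x_1) = 3.955077, coefficient = 2
x_2 = 1.7500, f(x_2) = 5.754603, coefficient = 2
x_3 = 2.1250, f(x_3) = 8.372897, coefficient = 2
x_4 = 2.5000, f(x_4) = 12.182494, coefficient = 1

I ≈ (0.375000/2) × 51.065930 = 9.574862
Exact value: 9.464212
Error: 0.110650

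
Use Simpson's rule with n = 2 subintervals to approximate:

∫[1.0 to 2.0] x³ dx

f(x) = x³
a = 1.0, b = 2.0, n = 2
h = (b - a)/n = 0.500000

Simpson's rule: (h/3)[f(x₀) + 4f(x₁) + 2f(x₂) + ... + f(xₙ)]

x_0 = 1.0000, f(x_0) = 1.000000, coefficient = 1
x_1 = 1.5000, f(x_1) = 3.375000, coefficient = 4
x_2 = 2.0000, f(x_2) = 8.000000, coefficient = 1

I ≈ (0.500000/3) × 22.500000 = 3.750000
Exact value: 3.750000
Error: 0.000000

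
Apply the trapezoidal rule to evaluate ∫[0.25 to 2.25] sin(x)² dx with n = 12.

f(x) = sin(x)²
a = 0.25, b = 2.25, n = 12
h = (b - a)/n = 0.166667

Trapezoidal rule: (h/2)[f(x₀) + 2f(x₁) + 2f(x₂) + ... + f(xₙ)]

x_0 = 0.2500, f(x_0) = 0.061209, coefficient = 1
x_1 = 0.4167, f(x_1) = 0.163794, coefficient = 2
x_2 = 0.5833, f(x_2) = 0.303391, coefficient = 2
x_3 = 0.7500, f(x_3) = 0.464631, coefficient = 2
x_4 = 0.9167, f(x_4) = 0.629766, coefficient = 2
x_5 = 1.0833, f(x_5) = 0.780615, coefficient = 2
x_6 = 1.2500, f(x_6) = 0.900572, coefficient = 2
x_7 = 1.4167, f(x_7) = 0.976432, coefficient = 2
x_8 = 1.5833, f(x_8) = 0.999843, coefficient = 2
x_9 = 1.7500, f(x_9) = 0.968228, coefficient = 2
x_10 = 1.9167, f(x_10) = 0.885068, coefficient = 2
x_11 = 2.0833, f(x_11) = 0.759518, coefficient = 2
x_12 = 2.2500, f(x_12) = 0.605398, coefficient = 1

I ≈ (0.166667/2) × 16.330321 = 1.360860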